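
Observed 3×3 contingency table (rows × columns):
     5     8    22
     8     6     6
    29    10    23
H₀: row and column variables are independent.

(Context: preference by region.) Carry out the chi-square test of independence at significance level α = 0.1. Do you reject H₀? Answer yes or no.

reject H₀: yes

Row totals [35, 20, 62], col totals [42, 24, 51], n=117
χ² = (5−12.56)²/12.56 + (8−7.18)²/7.18 + (22−15.26)²/15.26 + (8−7.18)²/7.18 + (6−4.10)²/4.10 + (6−8.72)²/8.72 + (29−22.26)²/22.26 + (10−12.72)²/12.72 + (23−27.03)²/27.03 = 12.6709
df = 4
p-value (upper-tail) = 0.01300
At α=0.1: p < α → reject H₀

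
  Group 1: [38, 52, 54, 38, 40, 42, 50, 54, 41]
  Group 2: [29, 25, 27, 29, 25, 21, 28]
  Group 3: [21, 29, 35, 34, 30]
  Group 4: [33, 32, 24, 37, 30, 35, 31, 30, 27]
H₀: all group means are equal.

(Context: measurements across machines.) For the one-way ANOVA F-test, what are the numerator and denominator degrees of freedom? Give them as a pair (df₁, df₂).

k = 4 groups, N = 30 total
df = (k−1, N−k) = (4−1, 30−4) = (3, 26)

degrees of freedom = [3, 26]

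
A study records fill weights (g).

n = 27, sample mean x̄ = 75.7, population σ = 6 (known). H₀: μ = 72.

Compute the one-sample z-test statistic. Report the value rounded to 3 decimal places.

test statistic = 3.204

SE = σ/√n = 6/√27 = 1.1547
z = (x̄−μ₀)/SE = (75.7−72)/1.1547 = 3.2043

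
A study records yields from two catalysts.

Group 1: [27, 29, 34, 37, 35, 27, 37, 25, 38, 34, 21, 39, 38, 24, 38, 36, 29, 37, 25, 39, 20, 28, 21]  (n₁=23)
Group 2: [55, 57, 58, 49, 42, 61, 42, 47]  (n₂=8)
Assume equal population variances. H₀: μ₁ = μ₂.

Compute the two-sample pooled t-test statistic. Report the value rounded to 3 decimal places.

x̄₁=31.217, s₁=6.508, n₁=23
x̄₂=51.375, s₂=7.386, n₂=8
s_p² = [22·6.508² + 7·7.386²]/29 = 45.3030
SE = √(s_p²·(1/23+1/8)) = 2.7627
t = (31.217−51.375)/2.7627 = -7.2963
df = 29

test statistic = -7.296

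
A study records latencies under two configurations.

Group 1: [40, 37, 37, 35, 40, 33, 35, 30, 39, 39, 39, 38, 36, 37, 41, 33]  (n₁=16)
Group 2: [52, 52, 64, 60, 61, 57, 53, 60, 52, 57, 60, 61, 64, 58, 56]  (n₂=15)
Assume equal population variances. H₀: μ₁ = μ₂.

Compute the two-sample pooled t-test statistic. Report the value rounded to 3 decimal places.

x̄₁=36.812, s₁=3.016, n₁=16
x̄₂=57.800, s₂=4.144, n₂=15
s_p² = [15·3.016² + 14·4.144²]/29 = 12.9944
SE = √(s_p²·(1/16+1/15)) = 1.2955
t = (36.812−57.800)/1.2955 = -16.1997
df = 29

test statistic = -16.200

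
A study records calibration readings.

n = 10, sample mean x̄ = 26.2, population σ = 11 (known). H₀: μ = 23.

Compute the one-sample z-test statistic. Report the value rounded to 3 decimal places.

test statistic = 0.920

SE = σ/√n = 11/√10 = 3.4785
z = (x̄−μ₀)/SE = (26.2−23)/3.4785 = 0.9199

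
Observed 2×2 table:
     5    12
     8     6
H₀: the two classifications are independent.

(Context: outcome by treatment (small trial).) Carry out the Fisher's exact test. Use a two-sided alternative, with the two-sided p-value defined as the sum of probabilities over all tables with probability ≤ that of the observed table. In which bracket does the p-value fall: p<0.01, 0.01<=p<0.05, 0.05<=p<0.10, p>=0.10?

p-value bracket: p>=0.10

Margins: r₁=17, r₂=14, c₁=13, c₂=18, n=31
p_obs = C(17,5)·C(14,8)/C(31,13); sum pmf over tables with pmf ≤ p_obs
p-value (two-sided) = 0.15696
→ bracket: p>=0.10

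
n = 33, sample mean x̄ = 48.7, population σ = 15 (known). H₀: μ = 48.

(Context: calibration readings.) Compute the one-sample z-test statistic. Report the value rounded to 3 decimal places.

SE = σ/√n = 15/√33 = 2.6112
z = (x̄−μ₀)/SE = (48.7−48)/2.6112 = 0.2681

test statistic = 0.268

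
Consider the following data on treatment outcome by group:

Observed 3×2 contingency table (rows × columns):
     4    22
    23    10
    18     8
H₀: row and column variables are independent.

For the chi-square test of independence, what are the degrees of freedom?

df = (r−1)(c−1) = (3−1)·(2−1) = 2

degrees of freedom = 2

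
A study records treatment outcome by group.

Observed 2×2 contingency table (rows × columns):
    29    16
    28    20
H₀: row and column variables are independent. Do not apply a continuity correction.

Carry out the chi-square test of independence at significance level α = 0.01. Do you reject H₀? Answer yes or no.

Row totals [45, 48], col totals [57, 36], n=93
χ² = (29−27.58)²/27.58 + (16−17.42)²/17.42 + (28−29.42)²/29.42 + (20−18.58)²/18.58 = 0.3656
df = 1
p-value (upper-tail) = 0.54542
At α=0.01: p ≥ α → fail to reject H₀

reject H₀: no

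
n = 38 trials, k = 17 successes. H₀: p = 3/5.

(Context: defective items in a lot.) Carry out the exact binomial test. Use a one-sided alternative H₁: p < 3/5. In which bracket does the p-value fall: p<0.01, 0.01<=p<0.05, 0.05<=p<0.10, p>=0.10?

p-value bracket: 0.01<=p<0.05

Exact binomial: n=38, k=17, p₀=3/5=0.6000
P(X≤17) from Σ C(n,i)·p₀^i·(1−p₀)^(n−i)
p-value (one-sided, H₁ less) = 0.04088
→ bracket: 0.01<=p<0.05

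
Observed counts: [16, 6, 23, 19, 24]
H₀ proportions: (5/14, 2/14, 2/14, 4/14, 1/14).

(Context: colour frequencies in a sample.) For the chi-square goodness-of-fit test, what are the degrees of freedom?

degrees of freedom = 4

df = k − 1 = 5 − 1 = 4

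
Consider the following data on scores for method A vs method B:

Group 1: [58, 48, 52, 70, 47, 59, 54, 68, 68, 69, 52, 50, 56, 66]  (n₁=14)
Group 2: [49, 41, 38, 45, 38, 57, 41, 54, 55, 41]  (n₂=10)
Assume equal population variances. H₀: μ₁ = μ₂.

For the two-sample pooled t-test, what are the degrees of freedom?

df = n₁ + n₂ − 2 = 14 + 10 − 2 = 22

degrees of freedom = 22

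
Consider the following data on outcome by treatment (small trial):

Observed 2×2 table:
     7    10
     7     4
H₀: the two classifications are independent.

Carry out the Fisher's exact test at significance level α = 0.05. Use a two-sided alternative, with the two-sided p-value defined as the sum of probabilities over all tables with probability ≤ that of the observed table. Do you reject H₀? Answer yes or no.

Margins: r₁=17, r₂=11, c₁=14, c₂=14, n=28
p_obs = C(17,7)·C(11,7)/C(28,14); sum pmf over tables with pmf ≤ p_obs
p-value (two-sided) = 0.44007
At α=0.05: p ≥ α → fail to reject H₀

reject H₀: no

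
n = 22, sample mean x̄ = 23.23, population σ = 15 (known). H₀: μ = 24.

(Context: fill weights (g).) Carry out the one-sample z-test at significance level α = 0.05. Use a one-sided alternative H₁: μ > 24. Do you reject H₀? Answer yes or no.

SE = σ/√n = 15/√22 = 3.1980
z = (x̄−μ₀)/SE = (23.23−24)/3.1980 = -0.2408
p-value (one-sided, H₁ greater) = 0.59514
At α=0.05: p ≥ α → fail to reject H₀

reject H₀: no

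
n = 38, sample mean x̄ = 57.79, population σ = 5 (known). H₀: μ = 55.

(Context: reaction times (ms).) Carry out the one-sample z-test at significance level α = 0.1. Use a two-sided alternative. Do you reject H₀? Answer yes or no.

reject H₀: yes

SE = σ/√n = 5/√38 = 0.8111
z = (x̄−μ₀)/SE = (57.79−55)/0.8111 = 3.4397
p-value (two-sided) = 0.00058
At α=0.1: p < α → reject H₀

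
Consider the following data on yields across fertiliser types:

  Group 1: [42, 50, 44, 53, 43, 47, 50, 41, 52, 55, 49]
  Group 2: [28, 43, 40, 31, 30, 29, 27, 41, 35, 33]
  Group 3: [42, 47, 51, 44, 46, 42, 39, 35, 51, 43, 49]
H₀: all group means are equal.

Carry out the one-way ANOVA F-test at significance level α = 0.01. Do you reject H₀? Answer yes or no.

reject H₀: yes

Group means [47.82, 33.70, 44.45], grand mean 42.250
SSB = Σnᵢ(x̄ᵢ−x̄)² = 1125.536; SSW = ΣΣ(x−x̄ᵢ)² = 776.464
MSB = 1125.536/2 = 562.7682; MSW = 776.464/29 = 26.7746
F = MSB/MSW = 21.0187
df = (2, 29)
p-value (upper-tail) = 0.00000
At α=0.01: p < α → reject H₀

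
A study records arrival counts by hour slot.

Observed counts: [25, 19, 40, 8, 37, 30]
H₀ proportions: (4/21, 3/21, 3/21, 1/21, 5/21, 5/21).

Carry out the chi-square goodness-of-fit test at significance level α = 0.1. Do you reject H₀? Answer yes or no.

reject H₀: yes

n = 159; E_i = n·p_i = [30.29, 22.71, 22.71, 7.57, 37.86, 37.86]
χ² = (25−30.29)²/30.29 + (19−22.71)²/22.71 + (40−22.71)²/22.71 + (8−7.57)²/7.57 + (37−37.86)²/37.86 + (30−37.86)²/37.86 = 16.3588
df = 5
p-value (upper-tail) = 0.00589
At α=0.1: p < α → reject H₀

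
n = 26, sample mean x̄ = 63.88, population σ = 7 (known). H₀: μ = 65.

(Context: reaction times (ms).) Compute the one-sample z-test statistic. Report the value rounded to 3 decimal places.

test statistic = -0.816

SE = σ/√n = 7/√26 = 1.3728
z = (x̄−μ₀)/SE = (63.88−65)/1.3728 = -0.8158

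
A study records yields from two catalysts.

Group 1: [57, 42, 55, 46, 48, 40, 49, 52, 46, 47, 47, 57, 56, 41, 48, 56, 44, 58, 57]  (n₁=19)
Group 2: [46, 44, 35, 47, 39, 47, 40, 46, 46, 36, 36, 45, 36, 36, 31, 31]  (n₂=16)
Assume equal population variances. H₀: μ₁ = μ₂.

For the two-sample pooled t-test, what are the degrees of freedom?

degrees of freedom = 33

df = n₁ + n₂ − 2 = 19 + 16 − 2 = 33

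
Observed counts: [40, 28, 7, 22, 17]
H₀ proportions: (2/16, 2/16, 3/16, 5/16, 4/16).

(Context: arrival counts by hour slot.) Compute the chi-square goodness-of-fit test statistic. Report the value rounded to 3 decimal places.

n = 114; E_i = n·p_i = [14.25, 14.25, 21.38, 35.62, 28.50]
χ² = (40−14.25)²/14.25 + (28−14.25)²/14.25 + (7−21.38)²/21.38 + (22−35.62)²/35.62 + (17−28.50)²/28.50 = 79.3170
df = 4

test statistic = 79.317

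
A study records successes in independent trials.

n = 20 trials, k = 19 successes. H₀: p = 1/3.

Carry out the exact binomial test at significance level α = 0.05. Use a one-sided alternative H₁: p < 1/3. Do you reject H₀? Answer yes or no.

reject H₀: no

Exact binomial: n=20, k=19, p₀=1/3=0.3333
P(X≤19) from Σ C(n,i)·p₀^i·(1−p₀)^(n−i)
p-value (one-sided, H₁ less) = 1.00000
At α=0.05: p ≥ α → fail to reject H₀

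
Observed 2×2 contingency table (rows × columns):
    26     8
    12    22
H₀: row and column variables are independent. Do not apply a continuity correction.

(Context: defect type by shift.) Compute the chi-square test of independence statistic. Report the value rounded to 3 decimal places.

test statistic = 11.691

Row totals [34, 34], col totals [38, 30], n=68
χ² = (26−19.00)²/19.00 + (8−15.00)²/15.00 + (12−19.00)²/19.00 + (22−15.00)²/15.00 = 11.6912
df = 1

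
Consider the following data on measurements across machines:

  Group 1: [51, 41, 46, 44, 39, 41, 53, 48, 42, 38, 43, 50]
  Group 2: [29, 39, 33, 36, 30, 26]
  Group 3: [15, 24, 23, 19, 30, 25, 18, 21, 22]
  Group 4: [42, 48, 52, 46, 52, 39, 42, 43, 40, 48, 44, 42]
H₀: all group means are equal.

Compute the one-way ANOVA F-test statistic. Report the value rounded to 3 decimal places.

Group means [44.67, 32.17, 21.89, 44.83], grand mean 37.538
SSB = Σnᵢ(x̄ᵢ−x̄)² = 3625.637; SSW = ΣΣ(x−x̄ᵢ)² = 742.056
MSB = 3625.637/3 = 1208.5456; MSW = 742.056/35 = 21.2016
F = MSB/MSW = 57.0026
df = (3, 35)

test statistic = 57.003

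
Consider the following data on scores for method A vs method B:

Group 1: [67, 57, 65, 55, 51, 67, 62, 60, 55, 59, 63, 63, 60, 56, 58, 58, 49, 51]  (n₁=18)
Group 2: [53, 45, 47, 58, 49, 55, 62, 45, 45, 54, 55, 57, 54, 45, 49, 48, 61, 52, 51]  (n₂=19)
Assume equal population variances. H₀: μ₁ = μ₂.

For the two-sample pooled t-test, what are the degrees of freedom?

degrees of freedom = 35

df = n₁ + n₂ − 2 = 18 + 19 − 2 = 35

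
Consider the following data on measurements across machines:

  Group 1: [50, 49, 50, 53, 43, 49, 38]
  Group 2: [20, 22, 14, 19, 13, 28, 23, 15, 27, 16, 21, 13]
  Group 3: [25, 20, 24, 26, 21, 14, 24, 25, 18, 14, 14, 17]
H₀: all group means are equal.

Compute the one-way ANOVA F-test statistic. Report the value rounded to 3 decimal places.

test statistic = 84.152

Group means [47.43, 19.25, 20.17], grand mean 25.968
SSB = Σnᵢ(x̄ᵢ−x̄)² = 4169.337; SSW = ΣΣ(x−x̄ᵢ)² = 693.631
MSB = 4169.337/2 = 2084.6684; MSW = 693.631/28 = 24.7725
F = MSB/MSW = 84.1524
df = (2, 28)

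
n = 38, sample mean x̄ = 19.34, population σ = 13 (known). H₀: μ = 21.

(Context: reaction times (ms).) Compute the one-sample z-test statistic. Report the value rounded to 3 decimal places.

SE = σ/√n = 13/√38 = 2.1089
z = (x̄−μ₀)/SE = (19.34−21)/2.1089 = -0.7871

test statistic = -0.787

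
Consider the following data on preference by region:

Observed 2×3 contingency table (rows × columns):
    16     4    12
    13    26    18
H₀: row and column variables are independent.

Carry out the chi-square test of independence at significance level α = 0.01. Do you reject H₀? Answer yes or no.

Row totals [32, 57], col totals [29, 30, 30], n=89
χ² = (16−10.43)²/10.43 + (4−10.79)²/10.79 + (12−10.79)²/10.79 + (13−18.57)²/18.57 + (26−19.21)²/19.21 + (18−19.21)²/19.21 = 11.5311
df = 2
p-value (upper-tail) = 0.00313
At α=0.01: p < α → reject H₀

reject H₀: yes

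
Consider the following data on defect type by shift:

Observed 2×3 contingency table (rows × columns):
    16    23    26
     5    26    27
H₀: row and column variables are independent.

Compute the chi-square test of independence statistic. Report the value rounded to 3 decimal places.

test statistic = 5.584

Row totals [65, 58], col totals [21, 49, 53], n=123
χ² = (16−11.10)²/11.10 + (23−25.89)²/25.89 + (26−28.01)²/28.01 + (5−9.90)²/9.90 + (26−23.11)²/23.11 + (27−24.99)²/24.99 = 5.5842
df = 2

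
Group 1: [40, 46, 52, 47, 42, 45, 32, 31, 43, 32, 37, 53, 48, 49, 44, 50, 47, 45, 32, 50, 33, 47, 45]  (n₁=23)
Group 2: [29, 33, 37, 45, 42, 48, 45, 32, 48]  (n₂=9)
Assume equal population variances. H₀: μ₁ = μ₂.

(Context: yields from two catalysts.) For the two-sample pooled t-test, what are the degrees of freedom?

df = n₁ + n₂ − 2 = 23 + 9 − 2 = 30

degrees of freedom = 30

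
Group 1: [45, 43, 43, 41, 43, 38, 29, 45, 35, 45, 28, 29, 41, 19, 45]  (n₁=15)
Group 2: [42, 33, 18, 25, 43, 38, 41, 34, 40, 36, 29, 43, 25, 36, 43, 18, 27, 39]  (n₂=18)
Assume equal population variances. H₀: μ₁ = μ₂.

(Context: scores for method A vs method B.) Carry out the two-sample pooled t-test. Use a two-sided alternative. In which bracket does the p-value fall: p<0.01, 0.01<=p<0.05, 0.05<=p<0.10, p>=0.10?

x̄₁=37.933, s₁=8.111, n₁=15
x̄₂=33.889, s₂=8.366, n₂=18
s_p² = [14·8.111² + 17·8.366²]/31 = 68.0875
SE = √(s_p²·(1/15+1/18)) = 2.8848
t = (37.933−33.889)/2.8848 = 1.4020
df = 31
p-value (two-sided) = 0.17085
→ bracket: p>=0.10

p-value bracket: p>=0.10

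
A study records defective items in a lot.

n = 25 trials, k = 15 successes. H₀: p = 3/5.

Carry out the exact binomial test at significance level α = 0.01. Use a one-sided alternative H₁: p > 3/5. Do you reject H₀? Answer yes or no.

reject H₀: no

Exact binomial: n=25, k=15, p₀=3/5=0.6000
P(X≥15) from Σ C(n,i)·p₀^i·(1−p₀)^(n−i)
p-value (one-sided, H₁ greater) = 0.58577
At α=0.01: p ≥ α → fail to reject H₀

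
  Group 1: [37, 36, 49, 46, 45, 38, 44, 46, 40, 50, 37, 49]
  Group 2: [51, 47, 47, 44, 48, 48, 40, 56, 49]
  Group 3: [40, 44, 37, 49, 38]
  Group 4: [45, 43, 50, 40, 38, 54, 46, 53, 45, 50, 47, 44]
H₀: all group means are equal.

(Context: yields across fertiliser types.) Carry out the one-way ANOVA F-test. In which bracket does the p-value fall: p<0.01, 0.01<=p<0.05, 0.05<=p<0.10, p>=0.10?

Group means [43.08, 47.78, 41.60, 46.25], grand mean 45.000
SSB = Σnᵢ(x̄ᵢ−x̄)² = 190.078; SSW = ΣΣ(x−x̄ᵢ)² = 811.922
MSB = 190.078/3 = 63.3593; MSW = 811.922/34 = 23.8801
F = MSB/MSW = 2.6532
df = (3, 34)
p-value (upper-tail) = 0.06423
→ bracket: 0.05<=p<0.10

p-value bracket: 0.05<=p<0.10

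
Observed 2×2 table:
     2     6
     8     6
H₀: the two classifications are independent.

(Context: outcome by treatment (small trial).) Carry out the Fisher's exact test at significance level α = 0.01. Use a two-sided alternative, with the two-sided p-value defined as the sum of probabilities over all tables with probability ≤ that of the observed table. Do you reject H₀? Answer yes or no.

Margins: r₁=8, r₂=14, c₁=10, c₂=12, n=22
p_obs = C(8,2)·C(14,8)/C(22,10); sum pmf over tables with pmf ≤ p_obs
p-value (two-sided) = 0.20433
At α=0.01: p ≥ α → fail to reject H₀

reject H₀: no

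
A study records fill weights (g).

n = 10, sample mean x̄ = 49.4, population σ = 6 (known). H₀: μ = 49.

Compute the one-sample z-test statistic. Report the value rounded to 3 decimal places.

test statistic = 0.211

SE = σ/√n = 6/√10 = 1.8974
z = (x̄−μ₀)/SE = (49.4−49)/1.8974 = 0.2108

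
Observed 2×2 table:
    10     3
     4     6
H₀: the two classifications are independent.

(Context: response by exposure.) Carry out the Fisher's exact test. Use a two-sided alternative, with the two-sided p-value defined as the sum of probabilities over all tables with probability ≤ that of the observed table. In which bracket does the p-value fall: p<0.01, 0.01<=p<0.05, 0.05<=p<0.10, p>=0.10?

Margins: r₁=13, r₂=10, c₁=14, c₂=9, n=23
p_obs = C(13,10)·C(10,4)/C(23,14); sum pmf over tables with pmf ≤ p_obs
p-value (two-sided) = 0.10230
→ bracket: p>=0.10

p-value bracket: p>=0.10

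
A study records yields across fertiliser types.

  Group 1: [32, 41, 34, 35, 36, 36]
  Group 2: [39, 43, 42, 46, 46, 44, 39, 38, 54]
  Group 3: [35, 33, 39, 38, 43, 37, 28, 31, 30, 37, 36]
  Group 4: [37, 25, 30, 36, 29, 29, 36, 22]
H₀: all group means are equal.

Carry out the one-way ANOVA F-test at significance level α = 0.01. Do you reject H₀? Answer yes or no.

reject H₀: yes

Group means [35.67, 43.44, 35.18, 30.50], grand mean 36.353
SSB = Σnᵢ(x̄ᵢ−x̄)² = 744.573; SSW = ΣΣ(x−x̄ᵢ)² = 643.192
MSB = 744.573/3 = 248.1909; MSW = 643.192/30 = 21.4397
F = MSB/MSW = 11.5762
df = (3, 30)
p-value (upper-tail) = 0.00003
At α=0.01: p < α → reject H₀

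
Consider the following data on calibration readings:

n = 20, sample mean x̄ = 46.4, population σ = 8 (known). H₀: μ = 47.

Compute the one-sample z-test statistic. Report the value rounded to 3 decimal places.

test statistic = -0.335

SE = σ/√n = 8/√20 = 1.7889
z = (x̄−μ₀)/SE = (46.4−47)/1.7889 = -0.3354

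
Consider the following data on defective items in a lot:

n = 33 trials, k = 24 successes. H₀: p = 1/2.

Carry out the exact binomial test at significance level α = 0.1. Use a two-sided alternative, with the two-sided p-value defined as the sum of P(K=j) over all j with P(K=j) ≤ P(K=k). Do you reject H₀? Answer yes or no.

reject H₀: yes

Exact binomial: n=33, k=24, p₀=1/2=0.5000
P(X=j) = C(n,j)·p₀^j·(1−p₀)^(n−j); p = Σ P(X=j) over j with P(X=j) ≤ P(X=24)
p-value (two-sided) = 0.01353
At α=0.1: p < α → reject H₀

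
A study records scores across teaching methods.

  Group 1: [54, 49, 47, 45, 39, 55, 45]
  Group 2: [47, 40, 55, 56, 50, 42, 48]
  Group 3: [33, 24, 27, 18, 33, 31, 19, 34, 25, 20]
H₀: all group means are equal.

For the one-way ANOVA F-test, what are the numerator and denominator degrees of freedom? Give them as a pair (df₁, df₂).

degrees of freedom = [2, 21]

k = 3 groups, N = 24 total
df = (k−1, N−k) = (3−1, 24−3) = (2, 21)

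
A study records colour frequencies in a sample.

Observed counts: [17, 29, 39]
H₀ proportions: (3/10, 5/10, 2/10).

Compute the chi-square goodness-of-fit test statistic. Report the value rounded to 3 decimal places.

test statistic = 35.592

n = 85; E_i = n·p_i = [25.50, 42.50, 17.00]
χ² = (17−25.50)²/25.50 + (29−42.50)²/42.50 + (39−17.00)²/17.00 = 35.5922
df = 2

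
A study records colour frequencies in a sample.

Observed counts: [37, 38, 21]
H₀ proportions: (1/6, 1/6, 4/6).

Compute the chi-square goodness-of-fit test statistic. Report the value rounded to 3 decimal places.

n = 96; E_i = n·p_i = [16.00, 16.00, 64.00]
χ² = (37−16.00)²/16.00 + (38−16.00)²/16.00 + (21−64.00)²/64.00 = 86.7031
df = 2

test statistic = 86.703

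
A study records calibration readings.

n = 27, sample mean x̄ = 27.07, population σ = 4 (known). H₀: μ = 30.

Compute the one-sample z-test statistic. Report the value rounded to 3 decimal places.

SE = σ/√n = 4/√27 = 0.7698
z = (x̄−μ₀)/SE = (27.07−30)/0.7698 = -3.8062

test statistic = -3.806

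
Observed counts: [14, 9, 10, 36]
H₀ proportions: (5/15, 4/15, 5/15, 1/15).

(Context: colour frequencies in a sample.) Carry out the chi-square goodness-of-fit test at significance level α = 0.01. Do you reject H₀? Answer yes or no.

n = 69; E_i = n·p_i = [23.00, 18.40, 23.00, 4.60]
χ² = (14−23.00)²/23.00 + (9−18.40)²/18.40 + (10−23.00)²/23.00 + (36−4.60)²/4.60 = 230.0109
df = 3
p-value (upper-tail) = 0.00000
At α=0.01: p < α → reject H₀

reject H₀: yes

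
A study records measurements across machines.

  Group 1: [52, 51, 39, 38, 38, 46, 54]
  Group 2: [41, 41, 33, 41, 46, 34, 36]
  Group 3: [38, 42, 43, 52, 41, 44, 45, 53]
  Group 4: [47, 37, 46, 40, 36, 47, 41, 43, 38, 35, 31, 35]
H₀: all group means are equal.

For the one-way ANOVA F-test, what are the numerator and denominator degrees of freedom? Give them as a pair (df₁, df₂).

k = 4 groups, N = 34 total
df = (k−1, N−k) = (4−1, 34−4) = (3, 30)

degrees of freedom = [3, 30]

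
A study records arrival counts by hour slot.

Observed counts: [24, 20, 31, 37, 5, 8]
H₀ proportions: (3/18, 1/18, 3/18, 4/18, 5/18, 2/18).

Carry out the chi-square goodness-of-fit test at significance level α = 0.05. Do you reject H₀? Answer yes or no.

n = 125; E_i = n·p_i = [20.83, 6.94, 20.83, 27.78, 34.72, 13.89]
χ² = (24−20.83)²/20.83 + (20−6.94)²/6.94 + (31−20.83)²/20.83 + (37−27.78)²/27.78 + (5−34.72)²/34.72 + (8−13.89)²/13.89 = 60.9880
df = 5
p-value (upper-tail) = 0.00000
At α=0.05: p < α → reject H₀

reject H₀: yes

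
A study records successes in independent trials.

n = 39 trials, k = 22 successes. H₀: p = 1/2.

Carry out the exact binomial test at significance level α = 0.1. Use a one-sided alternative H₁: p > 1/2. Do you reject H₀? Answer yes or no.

Exact binomial: n=39, k=22, p₀=1/2=0.5000
P(X≥22) from Σ C(n,i)·p₀^i·(1−p₀)^(n−i)
p-value (one-sided, H₁ greater) = 0.26120
At α=0.1: p ≥ α → fail to reject H₀

reject H₀: no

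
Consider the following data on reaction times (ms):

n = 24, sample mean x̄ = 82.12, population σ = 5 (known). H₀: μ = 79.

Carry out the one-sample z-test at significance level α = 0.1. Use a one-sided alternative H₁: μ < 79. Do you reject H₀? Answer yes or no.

SE = σ/√n = 5/√24 = 1.0206
z = (x̄−μ₀)/SE = (82.12−79)/1.0206 = 3.0570
p-value (one-sided, H₁ less) = 0.99888
At α=0.1: p ≥ α → fail to reject H₀

reject H₀: no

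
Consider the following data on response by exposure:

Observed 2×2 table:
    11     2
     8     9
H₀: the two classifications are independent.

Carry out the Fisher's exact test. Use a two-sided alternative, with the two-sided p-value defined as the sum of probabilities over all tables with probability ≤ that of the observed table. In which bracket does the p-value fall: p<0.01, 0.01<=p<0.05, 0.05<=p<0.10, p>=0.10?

p-value bracket: 0.05<=p<0.10

Margins: r₁=13, r₂=17, c₁=19, c₂=11, n=30
p_obs = C(13,11)·C(17,8)/C(30,19); sum pmf over tables with pmf ≤ p_obs
p-value (two-sided) = 0.05746
→ bracket: 0.05<=p<0.10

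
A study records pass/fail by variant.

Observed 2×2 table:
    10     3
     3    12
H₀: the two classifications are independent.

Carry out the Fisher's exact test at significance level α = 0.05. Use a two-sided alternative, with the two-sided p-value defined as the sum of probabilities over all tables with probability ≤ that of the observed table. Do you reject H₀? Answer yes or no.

reject H₀: yes

Margins: r₁=13, r₂=15, c₁=13, c₂=15, n=28
p_obs = C(13,10)·C(15,3)/C(28,13); sum pmf over tables with pmf ≤ p_obs
p-value (two-sided) = 0.00670
At α=0.05: p < α → reject H₀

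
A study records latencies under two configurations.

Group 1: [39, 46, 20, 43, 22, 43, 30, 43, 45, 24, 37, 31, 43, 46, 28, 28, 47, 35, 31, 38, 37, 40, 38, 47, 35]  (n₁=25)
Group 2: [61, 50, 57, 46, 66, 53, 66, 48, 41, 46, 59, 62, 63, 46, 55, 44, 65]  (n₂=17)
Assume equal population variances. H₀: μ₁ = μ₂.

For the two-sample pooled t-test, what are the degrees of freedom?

df = n₁ + n₂ − 2 = 25 + 17 − 2 = 40

degrees of freedom = 40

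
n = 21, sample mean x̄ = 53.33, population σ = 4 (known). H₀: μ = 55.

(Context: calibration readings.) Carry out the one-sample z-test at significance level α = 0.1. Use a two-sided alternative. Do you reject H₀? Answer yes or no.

reject H₀: yes

SE = σ/√n = 4/√21 = 0.8729
z = (x̄−μ₀)/SE = (53.33−55)/0.8729 = -1.9132
p-value (two-sided) = 0.05572
At α=0.1: p < α → reject H₀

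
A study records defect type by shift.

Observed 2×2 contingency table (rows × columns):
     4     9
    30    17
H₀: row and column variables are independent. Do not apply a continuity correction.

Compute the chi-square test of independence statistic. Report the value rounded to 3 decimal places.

Row totals [13, 47], col totals [34, 26], n=60
χ² = (4−7.37)²/7.37 + (9−5.63)²/5.63 + (30−26.63)²/26.63 + (17−20.37)²/20.37 = 4.5327
df = 1

test statistic = 4.533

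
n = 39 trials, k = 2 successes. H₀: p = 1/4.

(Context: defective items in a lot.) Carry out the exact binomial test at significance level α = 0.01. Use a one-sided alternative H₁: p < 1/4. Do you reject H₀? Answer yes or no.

reject H₀: yes

Exact binomial: n=39, k=2, p₀=1/4=0.2500
P(X≤2) from Σ C(n,i)·p₀^i·(1−p₀)^(n−i)
p-value (one-sided, H₁ less) = 0.00129
At α=0.01: p < α → reject H₀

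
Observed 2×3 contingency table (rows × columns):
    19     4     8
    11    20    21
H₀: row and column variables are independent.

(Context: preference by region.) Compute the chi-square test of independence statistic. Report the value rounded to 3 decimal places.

test statistic = 14.225

Row totals [31, 52], col totals [30, 24, 29], n=83
χ² = (19−11.20)²/11.20 + (4−8.96)²/8.96 + (8−10.83)²/10.83 + (11−18.80)²/18.80 + (20−15.04)²/15.04 + (21−18.17)²/18.17 = 14.2249
df = 2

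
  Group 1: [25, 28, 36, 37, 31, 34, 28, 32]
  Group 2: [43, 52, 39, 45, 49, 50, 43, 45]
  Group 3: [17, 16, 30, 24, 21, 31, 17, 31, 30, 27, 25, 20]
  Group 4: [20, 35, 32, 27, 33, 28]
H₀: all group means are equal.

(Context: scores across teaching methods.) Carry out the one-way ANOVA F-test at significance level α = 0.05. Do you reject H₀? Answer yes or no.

reject H₀: yes

Group means [31.38, 45.75, 24.08, 29.17], grand mean 31.794
SSB = Σnᵢ(x̄ᵢ−x̄)² = 2314.434; SSW = ΣΣ(x−x̄ᵢ)² = 767.125
MSB = 2314.434/3 = 771.4779; MSW = 767.125/30 = 25.5708
F = MSB/MSW = 30.1702
df = (3, 30)
p-value (upper-tail) = 0.00000
At α=0.05: p < α → reject H₀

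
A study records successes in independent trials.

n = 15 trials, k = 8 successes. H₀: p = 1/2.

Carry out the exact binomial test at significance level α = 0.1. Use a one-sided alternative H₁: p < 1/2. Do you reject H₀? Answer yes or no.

reject H₀: no

Exact binomial: n=15, k=8, p₀=1/2=0.5000
P(X≤8) from Σ C(n,i)·p₀^i·(1−p₀)^(n−i)
p-value (one-sided, H₁ less) = 0.69638
At α=0.1: p ≥ α → fail to reject H₀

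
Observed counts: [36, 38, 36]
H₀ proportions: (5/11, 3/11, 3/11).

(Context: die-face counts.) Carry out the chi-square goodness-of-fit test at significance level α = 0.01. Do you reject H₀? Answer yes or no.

reject H₀: no

n = 110; E_i = n·p_i = [50.00, 30.00, 30.00]
χ² = (36−50.00)²/50.00 + (38−30.00)²/30.00 + (36−30.00)²/30.00 = 7.2533
df = 2
p-value (upper-tail) = 0.02660
At α=0.01: p ≥ α → fail to reject H₀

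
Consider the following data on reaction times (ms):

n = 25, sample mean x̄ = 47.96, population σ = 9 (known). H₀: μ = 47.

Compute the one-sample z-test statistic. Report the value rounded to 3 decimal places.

test statistic = 0.533

SE = σ/√n = 9/√25 = 1.8000
z = (x̄−μ₀)/SE = (47.96−47)/1.8000 = 0.5333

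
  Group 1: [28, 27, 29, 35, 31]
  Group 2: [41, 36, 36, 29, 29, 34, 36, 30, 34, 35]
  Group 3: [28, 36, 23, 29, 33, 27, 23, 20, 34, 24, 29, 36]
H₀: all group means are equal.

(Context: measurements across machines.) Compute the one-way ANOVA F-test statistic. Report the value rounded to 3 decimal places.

test statistic = 4.166

Group means [30.00, 34.00, 28.50], grand mean 30.815
SSB = Σnᵢ(x̄ᵢ−x̄)² = 169.074; SSW = ΣΣ(x−x̄ᵢ)² = 487.000
MSB = 169.074/2 = 84.5370; MSW = 487.000/24 = 20.2917
F = MSB/MSW = 4.1661
df = (2, 24)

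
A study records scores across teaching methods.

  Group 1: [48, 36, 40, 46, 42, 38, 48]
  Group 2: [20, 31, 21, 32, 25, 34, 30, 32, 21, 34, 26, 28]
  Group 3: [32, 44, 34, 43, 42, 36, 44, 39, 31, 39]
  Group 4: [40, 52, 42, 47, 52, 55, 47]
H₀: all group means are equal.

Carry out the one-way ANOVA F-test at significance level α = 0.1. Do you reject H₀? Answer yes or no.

Group means [42.57, 27.83, 38.40, 47.86], grand mean 37.528
SSB = Σnᵢ(x̄ᵢ−x̄)² = 2060.334; SSW = ΣΣ(x−x̄ᵢ)² = 834.638
MSB = 2060.334/3 = 686.7780; MSW = 834.638/32 = 26.0824
F = MSB/MSW = 26.3310
df = (3, 32)
p-value (upper-tail) = 0.00000
At α=0.1: p < α → reject H₀

reject H₀: yes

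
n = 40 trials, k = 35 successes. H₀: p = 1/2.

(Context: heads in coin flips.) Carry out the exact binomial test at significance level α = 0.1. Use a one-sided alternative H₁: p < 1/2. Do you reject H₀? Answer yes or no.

reject H₀: no

Exact binomial: n=40, k=35, p₀=1/2=0.5000
P(X≤35) from Σ C(n,i)·p₀^i·(1−p₀)^(n−i)
p-value (one-sided, H₁ less) = 1.00000
At α=0.1: p ≥ α → fail to reject H₀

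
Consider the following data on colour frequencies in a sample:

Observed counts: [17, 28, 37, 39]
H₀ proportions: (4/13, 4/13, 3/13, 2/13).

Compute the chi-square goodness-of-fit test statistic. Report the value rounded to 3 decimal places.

n = 121; E_i = n·p_i = [37.23, 37.23, 27.92, 18.62]
χ² = (17−37.23)²/37.23 + (28−37.23)²/37.23 + (37−27.92)²/27.92 + (39−18.62)²/18.62 = 38.5544
df = 3

test statistic = 38.554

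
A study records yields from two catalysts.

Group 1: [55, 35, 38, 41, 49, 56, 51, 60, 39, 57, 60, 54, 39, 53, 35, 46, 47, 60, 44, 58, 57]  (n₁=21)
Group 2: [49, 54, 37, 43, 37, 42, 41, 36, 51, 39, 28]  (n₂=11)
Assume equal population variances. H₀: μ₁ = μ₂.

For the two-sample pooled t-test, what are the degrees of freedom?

degrees of freedom = 30

df = n₁ + n₂ − 2 = 21 + 11 − 2 = 30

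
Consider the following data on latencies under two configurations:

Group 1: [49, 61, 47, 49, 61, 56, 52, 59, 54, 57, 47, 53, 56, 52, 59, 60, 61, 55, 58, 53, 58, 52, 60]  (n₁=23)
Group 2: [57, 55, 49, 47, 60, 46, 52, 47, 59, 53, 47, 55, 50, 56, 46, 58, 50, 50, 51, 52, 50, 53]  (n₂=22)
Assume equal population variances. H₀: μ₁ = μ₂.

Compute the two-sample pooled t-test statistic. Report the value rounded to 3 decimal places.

x̄₁=55.174, s₁=4.519, n₁=23
x̄₂=51.955, s₂=4.270, n₂=22
s_p² = [22·4.519² + 21·4.270²]/43 = 19.3549
SE = √(s_p²·(1/23+1/22)) = 1.3120
t = (55.174−51.955)/1.3120 = 2.4538
df = 43

test statistic = 2.454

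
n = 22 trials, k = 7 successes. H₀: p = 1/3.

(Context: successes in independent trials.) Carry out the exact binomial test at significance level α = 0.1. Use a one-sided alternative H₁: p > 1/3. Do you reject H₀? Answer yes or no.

reject H₀: no

Exact binomial: n=22, k=7, p₀=1/3=0.3333
P(X≥7) from Σ C(n,i)·p₀^i·(1−p₀)^(n−i)
p-value (one-sided, H₁ greater) = 0.63803
At α=0.1: p ≥ α → fail to reject H₀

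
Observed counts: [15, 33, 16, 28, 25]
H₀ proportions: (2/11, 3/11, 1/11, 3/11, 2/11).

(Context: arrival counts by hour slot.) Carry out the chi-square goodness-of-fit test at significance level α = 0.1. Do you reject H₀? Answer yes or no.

n = 117; E_i = n·p_i = [21.27, 31.91, 10.64, 31.91, 21.27]
χ² = (15−21.27)²/21.27 + (33−31.91)²/31.91 + (16−10.64)²/10.64 + (28−31.91)²/31.91 + (25−21.27)²/21.27 = 5.7236
df = 4
p-value (upper-tail) = 0.22076
At α=0.1: p ≥ α → fail to reject H₀

reject H₀: no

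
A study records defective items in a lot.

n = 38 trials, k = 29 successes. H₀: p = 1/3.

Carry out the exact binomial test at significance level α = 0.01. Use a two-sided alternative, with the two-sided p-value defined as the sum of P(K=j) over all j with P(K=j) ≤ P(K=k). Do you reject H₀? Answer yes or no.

Exact binomial: n=38, k=29, p₀=1/3=0.3333
P(X=j) = C(n,j)·p₀^j·(1−p₀)^(n−j); p = Σ P(X=j) over j with P(X=j) ≤ P(X=29)
p-value (two-sided) = 0.00000
At α=0.01: p < α → reject H₀

reject H₀: yes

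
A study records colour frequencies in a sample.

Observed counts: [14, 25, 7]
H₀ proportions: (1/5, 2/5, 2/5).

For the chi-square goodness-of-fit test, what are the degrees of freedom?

degrees of freedom = 2

df = k − 1 = 3 − 1 = 2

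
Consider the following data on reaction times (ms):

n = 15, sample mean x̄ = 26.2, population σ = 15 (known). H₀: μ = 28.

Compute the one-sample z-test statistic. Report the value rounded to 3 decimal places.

test statistic = -0.465

SE = σ/√n = 15/√15 = 3.8730
z = (x̄−μ₀)/SE = (26.2−28)/3.8730 = -0.4648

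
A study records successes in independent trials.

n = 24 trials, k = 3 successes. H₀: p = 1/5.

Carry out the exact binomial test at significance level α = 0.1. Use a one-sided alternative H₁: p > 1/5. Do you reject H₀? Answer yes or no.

Exact binomial: n=24, k=3, p₀=1/5=0.2000
P(X≥3) from Σ C(n,i)·p₀^i·(1−p₀)^(n−i)
p-value (one-sided, H₁ greater) = 0.88548
At α=0.1: p ≥ α → fail to reject H₀

reject H₀: no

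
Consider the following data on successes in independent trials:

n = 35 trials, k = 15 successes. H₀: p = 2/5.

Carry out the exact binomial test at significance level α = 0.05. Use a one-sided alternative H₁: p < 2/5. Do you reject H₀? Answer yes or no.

reject H₀: no

Exact binomial: n=35, k=15, p₀=2/5=0.4000
P(X≤15) from Σ C(n,i)·p₀^i·(1−p₀)^(n−i)
p-value (one-sided, H₁ less) = 0.70026
At α=0.05: p ≥ α → fail to reject H₀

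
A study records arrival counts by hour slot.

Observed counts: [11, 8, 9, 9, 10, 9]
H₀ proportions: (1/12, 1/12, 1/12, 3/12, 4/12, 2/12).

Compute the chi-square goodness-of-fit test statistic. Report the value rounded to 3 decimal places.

n = 56; E_i = n·p_i = [4.67, 4.67, 4.67, 14.00, 18.67, 9.33]
χ² = (11−4.67)²/4.67 + (8−4.67)²/4.67 + (9−4.67)²/4.67 + (9−14.00)²/14.00 + (10−18.67)²/18.67 + (9−9.33)²/9.33 = 20.8214
df = 5

test statistic = 20.821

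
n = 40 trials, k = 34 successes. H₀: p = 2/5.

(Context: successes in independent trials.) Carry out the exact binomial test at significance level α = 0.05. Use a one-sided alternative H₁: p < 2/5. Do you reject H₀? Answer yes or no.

reject H₀: no

Exact binomial: n=40, k=34, p₀=2/5=0.4000
P(X≤34) from Σ C(n,i)·p₀^i·(1−p₀)^(n−i)
p-value (one-sided, H₁ less) = 1.00000
At α=0.05: p ≥ α → fail to reject H₀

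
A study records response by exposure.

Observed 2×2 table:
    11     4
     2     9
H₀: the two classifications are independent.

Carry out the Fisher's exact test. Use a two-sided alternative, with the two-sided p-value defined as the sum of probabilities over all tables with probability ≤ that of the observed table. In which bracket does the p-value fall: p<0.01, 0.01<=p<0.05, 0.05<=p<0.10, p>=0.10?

p-value bracket: 0.01<=p<0.05

Margins: r₁=15, r₂=11, c₁=13, c₂=13, n=26
p_obs = C(15,11)·C(11,2)/C(26,13); sum pmf over tables with pmf ≤ p_obs
p-value (two-sided) = 0.01542
→ bracket: 0.01<=p<0.05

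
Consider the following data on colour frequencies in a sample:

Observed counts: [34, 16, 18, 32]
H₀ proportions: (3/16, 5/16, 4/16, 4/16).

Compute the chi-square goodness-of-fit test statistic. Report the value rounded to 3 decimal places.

test statistic = 23.765

n = 100; E_i = n·p_i = [18.75, 31.25, 25.00, 25.00]
χ² = (34−18.75)²/18.75 + (16−31.25)²/31.25 + (18−25.00)²/25.00 + (32−25.00)²/25.00 = 23.7653
df = 3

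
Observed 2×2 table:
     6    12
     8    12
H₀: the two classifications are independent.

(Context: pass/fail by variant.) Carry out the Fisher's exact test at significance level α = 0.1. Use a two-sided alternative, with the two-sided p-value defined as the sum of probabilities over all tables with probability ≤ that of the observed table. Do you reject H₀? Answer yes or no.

Margins: r₁=18, r₂=20, c₁=14, c₂=24, n=38
p_obs = C(18,6)·C(20,8)/C(38,14); sum pmf over tables with pmf ≤ p_obs
p-value (two-sided) = 0.74487
At α=0.1: p ≥ α → fail to reject H₀

reject H₀: no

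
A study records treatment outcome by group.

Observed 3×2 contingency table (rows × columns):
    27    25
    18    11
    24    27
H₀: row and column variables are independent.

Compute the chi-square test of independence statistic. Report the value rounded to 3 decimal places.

Row totals [52, 29, 51], col totals [69, 63], n=132
χ² = (27−27.18)²/27.18 + (25−24.82)²/24.82 + (18−15.16)²/15.16 + (11−13.84)²/13.84 + (24−26.66)²/26.66 + (27−24.34)²/24.34 = 1.6738
df = 2

test statistic = 1.674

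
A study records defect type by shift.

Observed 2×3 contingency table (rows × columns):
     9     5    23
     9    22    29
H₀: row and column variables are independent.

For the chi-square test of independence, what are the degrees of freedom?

df = (r−1)(c−1) = (2−1)·(3−1) = 2

degrees of freedom = 2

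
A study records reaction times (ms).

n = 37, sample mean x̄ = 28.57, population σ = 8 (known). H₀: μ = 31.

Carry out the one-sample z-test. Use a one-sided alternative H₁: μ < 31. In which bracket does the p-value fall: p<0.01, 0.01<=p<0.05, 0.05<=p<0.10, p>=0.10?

SE = σ/√n = 8/√37 = 1.3152
z = (x̄−μ₀)/SE = (28.57−31)/1.3152 = -1.8476
p-value (one-sided, H₁ less) = 0.03233
→ bracket: 0.01<=p<0.05

p-value bracket: 0.01<=p<0.05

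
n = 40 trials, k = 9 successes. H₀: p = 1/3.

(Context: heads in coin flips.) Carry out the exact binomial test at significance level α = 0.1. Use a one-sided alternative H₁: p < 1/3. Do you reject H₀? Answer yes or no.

Exact binomial: n=40, k=9, p₀=1/3=0.3333
P(X≤9) from Σ C(n,i)·p₀^i·(1−p₀)^(n−i)
p-value (one-sided, H₁ less) = 0.09657
At α=0.1: p < α → reject H₀

reject H₀: yes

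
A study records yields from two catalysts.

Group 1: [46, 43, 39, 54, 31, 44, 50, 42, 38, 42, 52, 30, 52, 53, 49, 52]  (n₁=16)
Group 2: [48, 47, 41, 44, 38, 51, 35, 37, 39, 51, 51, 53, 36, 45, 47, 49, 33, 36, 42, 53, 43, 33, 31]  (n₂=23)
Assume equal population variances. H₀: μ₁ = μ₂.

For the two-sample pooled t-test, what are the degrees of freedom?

degrees of freedom = 37

df = n₁ + n₂ − 2 = 16 + 23 − 2 = 37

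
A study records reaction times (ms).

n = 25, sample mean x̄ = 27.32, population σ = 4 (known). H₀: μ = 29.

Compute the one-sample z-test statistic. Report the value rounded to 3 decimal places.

test statistic = -2.100

SE = σ/√n = 4/√25 = 0.8000
z = (x̄−μ₀)/SE = (27.32−29)/0.8000 = -2.1000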